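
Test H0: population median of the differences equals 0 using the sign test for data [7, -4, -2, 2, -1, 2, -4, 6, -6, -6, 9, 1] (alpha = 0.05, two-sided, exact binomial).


Step 1: Discard zero differences. Original n = 12; n_eff = number of nonzero differences = 12.
Nonzero differences (with sign): +7, -4, -2, +2, -1, +2, -4, +6, -6, -6, +9, +1
Step 2: Count signs: positive = 6, negative = 6.
Step 3: Under H0: P(positive) = 0.5, so the number of positives S ~ Bin(12, 0.5).
Step 4: Two-sided exact p-value = sum of Bin(12,0.5) probabilities at or below the observed probability = 1.000000.
Step 5: alpha = 0.05. fail to reject H0.

n_eff = 12, pos = 6, neg = 6, p = 1.000000, fail to reject H0.


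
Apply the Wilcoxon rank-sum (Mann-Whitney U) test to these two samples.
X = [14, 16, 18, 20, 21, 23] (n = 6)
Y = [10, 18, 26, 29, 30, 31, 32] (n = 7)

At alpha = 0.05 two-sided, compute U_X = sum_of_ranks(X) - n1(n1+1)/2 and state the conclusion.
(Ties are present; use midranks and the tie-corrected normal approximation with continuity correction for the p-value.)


Step 1: Combine and sort all 13 observations; assign midranks.
sorted (value, group): (10,Y), (14,X), (16,X), (18,X), (18,Y), (20,X), (21,X), (23,X), (26,Y), (29,Y), (30,Y), (31,Y), (32,Y)
ranks: 10->1, 14->2, 16->3, 18->4.5, 18->4.5, 20->6, 21->7, 23->8, 26->9, 29->10, 30->11, 31->12, 32->13
Step 2: Rank sum for X: R1 = 2 + 3 + 4.5 + 6 + 7 + 8 = 30.5.
Step 3: U_X = R1 - n1(n1+1)/2 = 30.5 - 6*7/2 = 30.5 - 21 = 9.5.
       U_Y = n1*n2 - U_X = 42 - 9.5 = 32.5.
Step 4: Ties are present, so use the tie-corrected normal approximation (with continuity correction) for the p-value.
Step 5: p-value = 0.115582; compare to alpha = 0.05. fail to reject H0.

U_X = 9.5, p = 0.115582, fail to reject H0 at alpha = 0.05.


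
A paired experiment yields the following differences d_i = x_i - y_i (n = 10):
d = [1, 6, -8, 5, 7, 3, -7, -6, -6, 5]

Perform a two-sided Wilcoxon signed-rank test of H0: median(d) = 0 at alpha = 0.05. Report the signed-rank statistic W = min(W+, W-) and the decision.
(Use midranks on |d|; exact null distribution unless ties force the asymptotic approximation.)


Step 1: Drop any zero differences (none here) and take |d_i|.
|d| = [1, 6, 8, 5, 7, 3, 7, 6, 6, 5]
Step 2: Midrank |d_i| (ties get averaged ranks).
ranks: |1|->1, |6|->6, |8|->10, |5|->3.5, |7|->8.5, |3|->2, |7|->8.5, |6|->6, |6|->6, |5|->3.5
Step 3: Attach original signs; sum ranks with positive sign and with negative sign.
W+ = 1 + 6 + 3.5 + 8.5 + 2 + 3.5 = 24.5
W- = 10 + 8.5 + 6 + 6 = 30.5
(Check: W+ + W- = 55 should equal n(n+1)/2 = 55.)
Step 4: Test statistic W = min(W+, W-) = 24.5.
Step 5: Ties in |d|, so use the tie-corrected normal approximation.
        E[W] = n(n+1)/4 = 10*11/4 = 27.5.
        Tie groups: |d|=5 (t=2), |d|=6 (t=3), |d|=7 (t=2); sum(t^3 - t) = 36.
        Var[W] = n(n+1)(2n+1)/24 - sum(t^3-t)/48 = 2310/24 - 36/48 = 95.5.
        z = (W - E[W]) / sqrt(Var[W]) = (24.5 - 27.5) / 9.7724 = -0.3070.
        Two-sided p = 2*Phi(z) = 0.758853.
Step 6: alpha = 0.05. fail to reject H0.

W+ = 24.5, W- = 30.5, W = min = 24.5, p = 0.758853, fail to reject H0.


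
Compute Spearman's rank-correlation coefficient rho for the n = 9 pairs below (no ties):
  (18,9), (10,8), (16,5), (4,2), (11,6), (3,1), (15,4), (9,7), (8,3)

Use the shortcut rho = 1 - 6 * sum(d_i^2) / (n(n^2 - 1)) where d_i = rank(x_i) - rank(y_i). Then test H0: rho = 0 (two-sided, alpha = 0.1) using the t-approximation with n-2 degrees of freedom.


Step 1: Rank x and y separately (midranks; no ties here).
rank(x): 18->9, 10->5, 16->8, 4->2, 11->6, 3->1, 15->7, 9->4, 8->3
rank(y): 9->9, 8->8, 5->5, 2->2, 6->6, 1->1, 4->4, 7->7, 3->3
Step 2: d_i = R_x(i) - R_y(i); compute d_i^2.
  (9-9)^2=0, (5-8)^2=9, (8-5)^2=9, (2-2)^2=0, (6-6)^2=0, (1-1)^2=0, (7-4)^2=9, (4-7)^2=9, (3-3)^2=0
sum(d^2) = 36.
Step 3: rho = 1 - 6*36 / (9*(9^2 - 1)) = 1 - 216/720 = 0.700000.
Step 4: Under H0, t = rho * sqrt((n-2)/(1-rho^2)) = 2.5934 ~ t(7).
Step 5: Two-sided p-value from the t-distribution with 7 df = 0.035770.
Step 6: alpha = 0.1. reject H0.

rho = 0.7000, p = 0.035770, reject H0 at alpha = 0.1.


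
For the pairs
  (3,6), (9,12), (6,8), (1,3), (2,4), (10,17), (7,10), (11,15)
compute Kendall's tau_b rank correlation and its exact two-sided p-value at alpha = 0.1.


Step 1: Enumerate the 28 unordered pairs (i,j) with i<j and classify each by sign(x_j-x_i) * sign(y_j-y_i).
  (1,2):dx=+6,dy=+6->C; (1,3):dx=+3,dy=+2->C; (1,4):dx=-2,dy=-3->C; (1,5):dx=-1,dy=-2->C
  (1,6):dx=+7,dy=+11->C; (1,7):dx=+4,dy=+4->C; (1,8):dx=+8,dy=+9->C; (2,3):dx=-3,dy=-4->C
  (2,4):dx=-8,dy=-9->C; (2,5):dx=-7,dy=-8->C; (2,6):dx=+1,dy=+5->C; (2,7):dx=-2,dy=-2->C
  (2,8):dx=+2,dy=+3->C; (3,4):dx=-5,dy=-5->C; (3,5):dx=-4,dy=-4->C; (3,6):dx=+4,dy=+9->C
  (3,7):dx=+1,dy=+2->C; (3,8):dx=+5,dy=+7->C; (4,5):dx=+1,dy=+1->C; (4,6):dx=+9,dy=+14->C
  (4,7):dx=+6,dy=+7->C; (4,8):dx=+10,dy=+12->C; (5,6):dx=+8,dy=+13->C; (5,7):dx=+5,dy=+6->C
  (5,8):dx=+9,dy=+11->C; (6,7):dx=-3,dy=-7->C; (6,8):dx=+1,dy=-2->D; (7,8):dx=+4,dy=+5->C
Step 2: C = 27, D = 1, total pairs = 28.
Step 3: tau = (C - D)/(n(n-1)/2) = (27 - 1)/28 = 0.928571.
Step 4: Exact two-sided p-value (enumerate n! = 40320 permutations of y under H0): p = 0.000397.
Step 5: alpha = 0.1. reject H0.

tau_b = 0.9286 (C=27, D=1), p = 0.000397, reject H0.


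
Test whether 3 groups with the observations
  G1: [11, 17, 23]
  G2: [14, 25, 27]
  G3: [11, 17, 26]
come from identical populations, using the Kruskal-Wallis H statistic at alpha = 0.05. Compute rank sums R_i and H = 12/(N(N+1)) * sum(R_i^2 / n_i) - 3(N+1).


Step 1: Combine all N = 9 observations and assign midranks.
sorted (value, group, rank): (11,G1,1.5), (11,G3,1.5), (14,G2,3), (17,G1,4.5), (17,G3,4.5), (23,G1,6), (25,G2,7), (26,G3,8), (27,G2,9)
Step 2: Sum ranks within each group.
R_1 = 12 (n_1 = 3)
R_2 = 19 (n_2 = 3)
R_3 = 14 (n_3 = 3)
Step 3: H = 12/(N(N+1)) * sum(R_i^2/n_i) - 3(N+1)
     = 12/(9*10) * (12^2/3 + 19^2/3 + 14^2/3) - 3*10
     = 0.133333 * 233.667 - 30
     = 1.155556.
Step 4: Ties present; correction factor C = 1 - 12/(9^3 - 9) = 0.983333. Corrected H = 1.155556 / 0.983333 = 1.175141.
Step 5: Under H0, H ~ chi^2(2); p-value = 0.555676.
Step 6: alpha = 0.05. fail to reject H0.

H = 1.1751, df = 2, p = 0.555676, fail to reject H0.


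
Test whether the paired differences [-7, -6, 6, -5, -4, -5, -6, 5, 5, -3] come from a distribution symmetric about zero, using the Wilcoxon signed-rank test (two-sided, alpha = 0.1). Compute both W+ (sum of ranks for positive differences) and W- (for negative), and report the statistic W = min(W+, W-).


Step 1: Drop any zero differences (none here) and take |d_i|.
|d| = [7, 6, 6, 5, 4, 5, 6, 5, 5, 3]
Step 2: Midrank |d_i| (ties get averaged ranks).
ranks: |7|->10, |6|->8, |6|->8, |5|->4.5, |4|->2, |5|->4.5, |6|->8, |5|->4.5, |5|->4.5, |3|->1
Step 3: Attach original signs; sum ranks with positive sign and with negative sign.
W+ = 8 + 4.5 + 4.5 = 17
W- = 10 + 8 + 4.5 + 2 + 4.5 + 8 + 1 = 38
(Check: W+ + W- = 55 should equal n(n+1)/2 = 55.)
Step 4: Test statistic W = min(W+, W-) = 17.
Step 5: Ties in |d|, so use the tie-corrected normal approximation.
        E[W] = n(n+1)/4 = 10*11/4 = 27.5.
        Tie groups: |d|=5 (t=4), |d|=6 (t=3); sum(t^3 - t) = 84.
        Var[W] = n(n+1)(2n+1)/24 - sum(t^3-t)/48 = 2310/24 - 84/48 = 94.5.
        z = (W - E[W]) / sqrt(Var[W]) = (17 - 27.5) / 9.7211 = -1.0801.
        Two-sided p = 2*Phi(z) = 0.280087.
Step 6: alpha = 0.1. fail to reject H0.

W+ = 17, W- = 38, W = min = 17, p = 0.280087, fail to reject H0.


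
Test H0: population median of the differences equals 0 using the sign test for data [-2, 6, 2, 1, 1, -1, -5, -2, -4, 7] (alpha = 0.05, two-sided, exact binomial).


Step 1: Discard zero differences. Original n = 10; n_eff = number of nonzero differences = 10.
Nonzero differences (with sign): -2, +6, +2, +1, +1, -1, -5, -2, -4, +7
Step 2: Count signs: positive = 5, negative = 5.
Step 3: Under H0: P(positive) = 0.5, so the number of positives S ~ Bin(10, 0.5).
Step 4: Two-sided exact p-value = sum of Bin(10,0.5) probabilities at or below the observed probability = 1.000000.
Step 5: alpha = 0.05. fail to reject H0.

n_eff = 10, pos = 5, neg = 5, p = 1.000000, fail to reject H0.


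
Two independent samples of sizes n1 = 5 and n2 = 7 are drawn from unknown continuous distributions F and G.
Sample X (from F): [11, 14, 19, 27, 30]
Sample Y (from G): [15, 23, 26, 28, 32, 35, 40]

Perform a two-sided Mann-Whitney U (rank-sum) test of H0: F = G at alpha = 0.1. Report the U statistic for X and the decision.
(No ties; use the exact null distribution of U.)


Step 1: Combine and sort all 12 observations; assign midranks.
sorted (value, group): (11,X), (14,X), (15,Y), (19,X), (23,Y), (26,Y), (27,X), (28,Y), (30,X), (32,Y), (35,Y), (40,Y)
ranks: 11->1, 14->2, 15->3, 19->4, 23->5, 26->6, 27->7, 28->8, 30->9, 32->10, 35->11, 40->12
Step 2: Rank sum for X: R1 = 1 + 2 + 4 + 7 + 9 = 23.
Step 3: U_X = R1 - n1(n1+1)/2 = 23 - 5*6/2 = 23 - 15 = 8.
       U_Y = n1*n2 - U_X = 35 - 8 = 27.
Step 4: No ties, so the exact null distribution of U (based on enumerating the C(12,5) = 792 equally likely rank assignments) gives the two-sided p-value.
Step 5: p-value = 0.148990; compare to alpha = 0.1. fail to reject H0.

U_X = 8, p = 0.148990, fail to reject H0 at alpha = 0.1.


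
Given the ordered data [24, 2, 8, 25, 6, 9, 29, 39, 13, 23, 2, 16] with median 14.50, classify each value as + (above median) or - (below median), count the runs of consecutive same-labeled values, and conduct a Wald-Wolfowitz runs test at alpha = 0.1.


Step 1: Compute median = 14.50; label A = above, B = below.
Labels in order: ABBABBAABABA  (n_A = 6, n_B = 6)
Step 2: Count runs R = 9.
Step 3: Under H0 (random ordering), E[R] = 2*n_A*n_B/(n_A+n_B) + 1 = 2*6*6/12 + 1 = 7.0000.
        Var[R] = 2*n_A*n_B*(2*n_A*n_B - n_A - n_B) / ((n_A+n_B)^2 * (n_A+n_B-1)) = 4320/1584 = 2.7273.
        SD[R] = 1.6514.
Step 4: Continuity-corrected z = (R - 0.5 - E[R]) / SD[R] = (9 - 0.5 - 7.0000) / 1.6514 = 0.9083.
Step 5: Two-sided p-value via normal approximation = 2*(1 - Phi(|z|)) = 0.363722.
Step 6: alpha = 0.1. fail to reject H0.

R = 9, z = 0.9083, p = 0.363722, fail to reject H0.


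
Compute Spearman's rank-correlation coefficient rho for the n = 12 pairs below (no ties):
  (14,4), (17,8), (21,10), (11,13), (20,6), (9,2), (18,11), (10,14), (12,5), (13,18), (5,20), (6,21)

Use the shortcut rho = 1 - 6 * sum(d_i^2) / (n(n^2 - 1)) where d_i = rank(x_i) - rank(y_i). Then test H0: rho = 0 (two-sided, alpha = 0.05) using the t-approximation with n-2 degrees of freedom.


Step 1: Rank x and y separately (midranks; no ties here).
rank(x): 14->8, 17->9, 21->12, 11->5, 20->11, 9->3, 18->10, 10->4, 12->6, 13->7, 5->1, 6->2
rank(y): 4->2, 8->5, 10->6, 13->8, 6->4, 2->1, 11->7, 14->9, 5->3, 18->10, 20->11, 21->12
Step 2: d_i = R_x(i) - R_y(i); compute d_i^2.
  (8-2)^2=36, (9-5)^2=16, (12-6)^2=36, (5-8)^2=9, (11-4)^2=49, (3-1)^2=4, (10-7)^2=9, (4-9)^2=25, (6-3)^2=9, (7-10)^2=9, (1-11)^2=100, (2-12)^2=100
sum(d^2) = 402.
Step 3: rho = 1 - 6*402 / (12*(12^2 - 1)) = 1 - 2412/1716 = -0.405594.
Step 4: Under H0, t = rho * sqrt((n-2)/(1-rho^2)) = -1.4032 ~ t(10).
Step 5: Two-sided p-value from the t-distribution with 10 df = 0.190836.
Step 6: alpha = 0.05. fail to reject H0.

rho = -0.4056, p = 0.190836, fail to reject H0 at alpha = 0.05.


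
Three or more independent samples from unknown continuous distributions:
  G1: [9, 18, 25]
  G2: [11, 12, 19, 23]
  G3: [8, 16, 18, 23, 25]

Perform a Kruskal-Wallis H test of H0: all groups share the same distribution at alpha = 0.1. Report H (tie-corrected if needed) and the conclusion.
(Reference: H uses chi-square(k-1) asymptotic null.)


Step 1: Combine all N = 12 observations and assign midranks.
sorted (value, group, rank): (8,G3,1), (9,G1,2), (11,G2,3), (12,G2,4), (16,G3,5), (18,G1,6.5), (18,G3,6.5), (19,G2,8), (23,G2,9.5), (23,G3,9.5), (25,G1,11.5), (25,G3,11.5)
Step 2: Sum ranks within each group.
R_1 = 20 (n_1 = 3)
R_2 = 24.5 (n_2 = 4)
R_3 = 33.5 (n_3 = 5)
Step 3: H = 12/(N(N+1)) * sum(R_i^2/n_i) - 3(N+1)
     = 12/(12*13) * (20^2/3 + 24.5^2/4 + 33.5^2/5) - 3*13
     = 0.076923 * 507.846 - 39
     = 0.065064.
Step 4: Ties present; correction factor C = 1 - 18/(12^3 - 12) = 0.989510. Corrected H = 0.065064 / 0.989510 = 0.065754.
Step 5: Under H0, H ~ chi^2(2); p-value = 0.967658.
Step 6: alpha = 0.1. fail to reject H0.

H = 0.0658, df = 2, p = 0.967658, fail to reject H0.


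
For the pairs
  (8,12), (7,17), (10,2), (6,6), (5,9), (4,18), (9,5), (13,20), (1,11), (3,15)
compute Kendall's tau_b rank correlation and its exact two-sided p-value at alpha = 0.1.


Step 1: Enumerate the 45 unordered pairs (i,j) with i<j and classify each by sign(x_j-x_i) * sign(y_j-y_i).
  (1,2):dx=-1,dy=+5->D; (1,3):dx=+2,dy=-10->D; (1,4):dx=-2,dy=-6->C; (1,5):dx=-3,dy=-3->C
  (1,6):dx=-4,dy=+6->D; (1,7):dx=+1,dy=-7->D; (1,8):dx=+5,dy=+8->C; (1,9):dx=-7,dy=-1->C
  (1,10):dx=-5,dy=+3->D; (2,3):dx=+3,dy=-15->D; (2,4):dx=-1,dy=-11->C; (2,5):dx=-2,dy=-8->C
  (2,6):dx=-3,dy=+1->D; (2,7):dx=+2,dy=-12->D; (2,8):dx=+6,dy=+3->C; (2,9):dx=-6,dy=-6->C
  (2,10):dx=-4,dy=-2->C; (3,4):dx=-4,dy=+4->D; (3,5):dx=-5,dy=+7->D; (3,6):dx=-6,dy=+16->D
  (3,7):dx=-1,dy=+3->D; (3,8):dx=+3,dy=+18->C; (3,9):dx=-9,dy=+9->D; (3,10):dx=-7,dy=+13->D
  (4,5):dx=-1,dy=+3->D; (4,6):dx=-2,dy=+12->D; (4,7):dx=+3,dy=-1->D; (4,8):dx=+7,dy=+14->C
  (4,9):dx=-5,dy=+5->D; (4,10):dx=-3,dy=+9->D; (5,6):dx=-1,dy=+9->D; (5,7):dx=+4,dy=-4->D
  (5,8):dx=+8,dy=+11->C; (5,9):dx=-4,dy=+2->D; (5,10):dx=-2,dy=+6->D; (6,7):dx=+5,dy=-13->D
  (6,8):dx=+9,dy=+2->C; (6,9):dx=-3,dy=-7->C; (6,10):dx=-1,dy=-3->C; (7,8):dx=+4,dy=+15->C
  (7,9):dx=-8,dy=+6->D; (7,10):dx=-6,dy=+10->D; (8,9):dx=-12,dy=-9->C; (8,10):dx=-10,dy=-5->C
  (9,10):dx=+2,dy=+4->C
Step 2: C = 19, D = 26, total pairs = 45.
Step 3: tau = (C - D)/(n(n-1)/2) = (19 - 26)/45 = -0.155556.
Step 4: Exact two-sided p-value (enumerate n! = 3628800 permutations of y under H0): p = 0.600654.
Step 5: alpha = 0.1. fail to reject H0.

tau_b = -0.1556 (C=19, D=26), p = 0.600654, fail to reject H0.


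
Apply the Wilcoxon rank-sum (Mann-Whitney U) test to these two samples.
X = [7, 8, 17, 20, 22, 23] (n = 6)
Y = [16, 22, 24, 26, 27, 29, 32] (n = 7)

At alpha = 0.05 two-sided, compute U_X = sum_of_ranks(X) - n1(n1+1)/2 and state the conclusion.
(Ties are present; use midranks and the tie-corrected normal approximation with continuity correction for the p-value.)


Step 1: Combine and sort all 13 observations; assign midranks.
sorted (value, group): (7,X), (8,X), (16,Y), (17,X), (20,X), (22,X), (22,Y), (23,X), (24,Y), (26,Y), (27,Y), (29,Y), (32,Y)
ranks: 7->1, 8->2, 16->3, 17->4, 20->5, 22->6.5, 22->6.5, 23->8, 24->9, 26->10, 27->11, 29->12, 32->13
Step 2: Rank sum for X: R1 = 1 + 2 + 4 + 5 + 6.5 + 8 = 26.5.
Step 3: U_X = R1 - n1(n1+1)/2 = 26.5 - 6*7/2 = 26.5 - 21 = 5.5.
       U_Y = n1*n2 - U_X = 42 - 5.5 = 36.5.
Step 4: Ties are present, so use the tie-corrected normal approximation (with continuity correction) for the p-value.
Step 5: p-value = 0.031888; compare to alpha = 0.05. reject H0.

U_X = 5.5, p = 0.031888, reject H0 at alpha = 0.05.


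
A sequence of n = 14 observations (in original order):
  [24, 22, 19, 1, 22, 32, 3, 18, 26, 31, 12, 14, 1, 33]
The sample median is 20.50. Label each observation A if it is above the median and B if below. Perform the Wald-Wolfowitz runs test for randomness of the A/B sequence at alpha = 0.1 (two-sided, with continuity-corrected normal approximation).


Step 1: Compute median = 20.50; label A = above, B = below.
Labels in order: AABBAABBAABBBA  (n_A = 7, n_B = 7)
Step 2: Count runs R = 7.
Step 3: Under H0 (random ordering), E[R] = 2*n_A*n_B/(n_A+n_B) + 1 = 2*7*7/14 + 1 = 8.0000.
        Var[R] = 2*n_A*n_B*(2*n_A*n_B - n_A - n_B) / ((n_A+n_B)^2 * (n_A+n_B-1)) = 8232/2548 = 3.2308.
        SD[R] = 1.7974.
Step 4: Continuity-corrected z = (R + 0.5 - E[R]) / SD[R] = (7 + 0.5 - 8.0000) / 1.7974 = -0.2782.
Step 5: Two-sided p-value via normal approximation = 2*(1 - Phi(|z|)) = 0.780879.
Step 6: alpha = 0.1. fail to reject H0.

R = 7, z = -0.2782, p = 0.780879, fail to reject H0.


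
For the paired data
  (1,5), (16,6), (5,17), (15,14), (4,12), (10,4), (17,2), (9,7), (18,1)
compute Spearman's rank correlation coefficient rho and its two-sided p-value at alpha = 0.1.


Step 1: Rank x and y separately (midranks; no ties here).
rank(x): 1->1, 16->7, 5->3, 15->6, 4->2, 10->5, 17->8, 9->4, 18->9
rank(y): 5->4, 6->5, 17->9, 14->8, 12->7, 4->3, 2->2, 7->6, 1->1
Step 2: d_i = R_x(i) - R_y(i); compute d_i^2.
  (1-4)^2=9, (7-5)^2=4, (3-9)^2=36, (6-8)^2=4, (2-7)^2=25, (5-3)^2=4, (8-2)^2=36, (4-6)^2=4, (9-1)^2=64
sum(d^2) = 186.
Step 3: rho = 1 - 6*186 / (9*(9^2 - 1)) = 1 - 1116/720 = -0.550000.
Step 4: Under H0, t = rho * sqrt((n-2)/(1-rho^2)) = -1.7424 ~ t(7).
Step 5: Two-sided p-value from the t-distribution with 7 df = 0.124977.
Step 6: alpha = 0.1. fail to reject H0.

rho = -0.5500, p = 0.124977, fail to reject H0 at alpha = 0.1.


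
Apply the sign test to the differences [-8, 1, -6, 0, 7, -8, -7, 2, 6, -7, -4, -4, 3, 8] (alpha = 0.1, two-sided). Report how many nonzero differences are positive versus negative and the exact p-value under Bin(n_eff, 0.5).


Step 1: Discard zero differences. Original n = 14; n_eff = number of nonzero differences = 13.
Nonzero differences (with sign): -8, +1, -6, +7, -8, -7, +2, +6, -7, -4, -4, +3, +8
Step 2: Count signs: positive = 6, negative = 7.
Step 3: Under H0: P(positive) = 0.5, so the number of positives S ~ Bin(13, 0.5).
Step 4: Two-sided exact p-value = sum of Bin(13,0.5) probabilities at or below the observed probability = 1.000000.
Step 5: alpha = 0.1. fail to reject H0.

n_eff = 13, pos = 6, neg = 7, p = 1.000000, fail to reject H0.


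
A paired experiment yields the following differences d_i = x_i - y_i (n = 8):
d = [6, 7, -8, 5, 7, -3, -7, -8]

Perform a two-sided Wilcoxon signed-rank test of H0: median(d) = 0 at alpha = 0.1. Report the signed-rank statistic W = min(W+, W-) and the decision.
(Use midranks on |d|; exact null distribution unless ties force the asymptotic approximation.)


Step 1: Drop any zero differences (none here) and take |d_i|.
|d| = [6, 7, 8, 5, 7, 3, 7, 8]
Step 2: Midrank |d_i| (ties get averaged ranks).
ranks: |6|->3, |7|->5, |8|->7.5, |5|->2, |7|->5, |3|->1, |7|->5, |8|->7.5
Step 3: Attach original signs; sum ranks with positive sign and with negative sign.
W+ = 3 + 5 + 2 + 5 = 15
W- = 7.5 + 1 + 5 + 7.5 = 21
(Check: W+ + W- = 36 should equal n(n+1)/2 = 36.)
Step 4: Test statistic W = min(W+, W-) = 15.
Step 5: Ties in |d|, so use the tie-corrected normal approximation.
        E[W] = n(n+1)/4 = 8*9/4 = 18.
        Tie groups: |d|=7 (t=3), |d|=8 (t=2); sum(t^3 - t) = 30.
        Var[W] = n(n+1)(2n+1)/24 - sum(t^3-t)/48 = 1224/24 - 30/48 = 50.375.
        z = (W - E[W]) / sqrt(Var[W]) = (15 - 18) / 7.0975 = -0.4227.
        Two-sided p = 2*Phi(z) = 0.672527.
Step 6: alpha = 0.1. fail to reject H0.

W+ = 15, W- = 21, W = min = 15, p = 0.672527, fail to reject H0.


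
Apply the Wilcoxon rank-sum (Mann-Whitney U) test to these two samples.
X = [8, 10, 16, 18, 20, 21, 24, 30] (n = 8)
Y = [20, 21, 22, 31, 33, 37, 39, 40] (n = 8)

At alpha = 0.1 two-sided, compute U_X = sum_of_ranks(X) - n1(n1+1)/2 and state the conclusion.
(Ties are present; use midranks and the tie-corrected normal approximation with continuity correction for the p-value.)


Step 1: Combine and sort all 16 observations; assign midranks.
sorted (value, group): (8,X), (10,X), (16,X), (18,X), (20,X), (20,Y), (21,X), (21,Y), (22,Y), (24,X), (30,X), (31,Y), (33,Y), (37,Y), (39,Y), (40,Y)
ranks: 8->1, 10->2, 16->3, 18->4, 20->5.5, 20->5.5, 21->7.5, 21->7.5, 22->9, 24->10, 30->11, 31->12, 33->13, 37->14, 39->15, 40->16
Step 2: Rank sum for X: R1 = 1 + 2 + 3 + 4 + 5.5 + 7.5 + 10 + 11 = 44.
Step 3: U_X = R1 - n1(n1+1)/2 = 44 - 8*9/2 = 44 - 36 = 8.
       U_Y = n1*n2 - U_X = 64 - 8 = 56.
Step 4: Ties are present, so use the tie-corrected normal approximation (with continuity correction) for the p-value.
Step 5: p-value = 0.013450; compare to alpha = 0.1. reject H0.

U_X = 8, p = 0.013450, reject H0 at alpha = 0.1.


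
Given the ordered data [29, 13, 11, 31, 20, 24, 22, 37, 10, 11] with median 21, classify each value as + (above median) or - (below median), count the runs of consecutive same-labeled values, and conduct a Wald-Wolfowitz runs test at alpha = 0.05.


Step 1: Compute median = 21; label A = above, B = below.
Labels in order: ABBABAAABB  (n_A = 5, n_B = 5)
Step 2: Count runs R = 6.
Step 3: Under H0 (random ordering), E[R] = 2*n_A*n_B/(n_A+n_B) + 1 = 2*5*5/10 + 1 = 6.0000.
        Var[R] = 2*n_A*n_B*(2*n_A*n_B - n_A - n_B) / ((n_A+n_B)^2 * (n_A+n_B-1)) = 2000/900 = 2.2222.
        SD[R] = 1.4907.
Step 4: R = E[R], so z = 0 with no continuity correction.
Step 5: Two-sided p-value via normal approximation = 2*(1 - Phi(|z|)) = 1.000000.
Step 6: alpha = 0.05. fail to reject H0.

R = 6, z = 0.0000, p = 1.000000, fail to reject H0.


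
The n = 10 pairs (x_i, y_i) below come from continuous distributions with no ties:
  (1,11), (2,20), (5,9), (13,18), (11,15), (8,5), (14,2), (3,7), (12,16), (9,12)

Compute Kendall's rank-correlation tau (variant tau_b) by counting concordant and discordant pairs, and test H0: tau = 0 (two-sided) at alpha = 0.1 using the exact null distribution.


Step 1: Enumerate the 45 unordered pairs (i,j) with i<j and classify each by sign(x_j-x_i) * sign(y_j-y_i).
  (1,2):dx=+1,dy=+9->C; (1,3):dx=+4,dy=-2->D; (1,4):dx=+12,dy=+7->C; (1,5):dx=+10,dy=+4->C
  (1,6):dx=+7,dy=-6->D; (1,7):dx=+13,dy=-9->D; (1,8):dx=+2,dy=-4->D; (1,9):dx=+11,dy=+5->C
  (1,10):dx=+8,dy=+1->C; (2,3):dx=+3,dy=-11->D; (2,4):dx=+11,dy=-2->D; (2,5):dx=+9,dy=-5->D
  (2,6):dx=+6,dy=-15->D; (2,7):dx=+12,dy=-18->D; (2,8):dx=+1,dy=-13->D; (2,9):dx=+10,dy=-4->D
  (2,10):dx=+7,dy=-8->D; (3,4):dx=+8,dy=+9->C; (3,5):dx=+6,dy=+6->C; (3,6):dx=+3,dy=-4->D
  (3,7):dx=+9,dy=-7->D; (3,8):dx=-2,dy=-2->C; (3,9):dx=+7,dy=+7->C; (3,10):dx=+4,dy=+3->C
  (4,5):dx=-2,dy=-3->C; (4,6):dx=-5,dy=-13->C; (4,7):dx=+1,dy=-16->D; (4,8):dx=-10,dy=-11->C
  (4,9):dx=-1,dy=-2->C; (4,10):dx=-4,dy=-6->C; (5,6):dx=-3,dy=-10->C; (5,7):dx=+3,dy=-13->D
  (5,8):dx=-8,dy=-8->C; (5,9):dx=+1,dy=+1->C; (5,10):dx=-2,dy=-3->C; (6,7):dx=+6,dy=-3->D
  (6,8):dx=-5,dy=+2->D; (6,9):dx=+4,dy=+11->C; (6,10):dx=+1,dy=+7->C; (7,8):dx=-11,dy=+5->D
  (7,9):dx=-2,dy=+14->D; (7,10):dx=-5,dy=+10->D; (8,9):dx=+9,dy=+9->C; (8,10):dx=+6,dy=+5->C
  (9,10):dx=-3,dy=-4->C
Step 2: C = 24, D = 21, total pairs = 45.
Step 3: tau = (C - D)/(n(n-1)/2) = (24 - 21)/45 = 0.066667.
Step 4: Exact two-sided p-value (enumerate n! = 3628800 permutations of y under H0): p = 0.861801.
Step 5: alpha = 0.1. fail to reject H0.

tau_b = 0.0667 (C=24, D=21), p = 0.861801, fail to reject H0.


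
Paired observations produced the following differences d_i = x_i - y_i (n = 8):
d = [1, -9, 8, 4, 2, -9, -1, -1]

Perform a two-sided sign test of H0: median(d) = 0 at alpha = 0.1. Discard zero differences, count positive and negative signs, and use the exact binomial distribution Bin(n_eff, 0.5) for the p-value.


Step 1: Discard zero differences. Original n = 8; n_eff = number of nonzero differences = 8.
Nonzero differences (with sign): +1, -9, +8, +4, +2, -9, -1, -1
Step 2: Count signs: positive = 4, negative = 4.
Step 3: Under H0: P(positive) = 0.5, so the number of positives S ~ Bin(8, 0.5).
Step 4: Two-sided exact p-value = sum of Bin(8,0.5) probabilities at or below the observed probability = 1.000000.
Step 5: alpha = 0.1. fail to reject H0.

n_eff = 8, pos = 4, neg = 4, p = 1.000000, fail to reject H0.


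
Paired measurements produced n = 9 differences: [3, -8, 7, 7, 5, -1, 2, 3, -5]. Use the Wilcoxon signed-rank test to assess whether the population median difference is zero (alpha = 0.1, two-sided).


Step 1: Drop any zero differences (none here) and take |d_i|.
|d| = [3, 8, 7, 7, 5, 1, 2, 3, 5]
Step 2: Midrank |d_i| (ties get averaged ranks).
ranks: |3|->3.5, |8|->9, |7|->7.5, |7|->7.5, |5|->5.5, |1|->1, |2|->2, |3|->3.5, |5|->5.5
Step 3: Attach original signs; sum ranks with positive sign and with negative sign.
W+ = 3.5 + 7.5 + 7.5 + 5.5 + 2 + 3.5 = 29.5
W- = 9 + 1 + 5.5 = 15.5
(Check: W+ + W- = 45 should equal n(n+1)/2 = 45.)
Step 4: Test statistic W = min(W+, W-) = 15.5.
Step 5: Ties in |d|, so use the tie-corrected normal approximation.
        E[W] = n(n+1)/4 = 9*10/4 = 22.5.
        Tie groups: |d|=3 (t=2), |d|=5 (t=2), |d|=7 (t=2); sum(t^3 - t) = 18.
        Var[W] = n(n+1)(2n+1)/24 - sum(t^3-t)/48 = 1710/24 - 18/48 = 70.875.
        z = (W - E[W]) / sqrt(Var[W]) = (15.5 - 22.5) / 8.4187 = -0.8315.
        Two-sided p = 2*Phi(z) = 0.405703.
Step 6: alpha = 0.1. fail to reject H0.

W+ = 29.5, W- = 15.5, W = min = 15.5, p = 0.405703, fail to reject H0.


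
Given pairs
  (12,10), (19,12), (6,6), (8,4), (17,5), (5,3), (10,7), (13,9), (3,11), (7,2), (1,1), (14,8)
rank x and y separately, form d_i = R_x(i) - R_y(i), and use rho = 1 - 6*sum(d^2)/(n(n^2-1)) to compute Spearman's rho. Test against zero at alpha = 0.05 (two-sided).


Step 1: Rank x and y separately (midranks; no ties here).
rank(x): 12->8, 19->12, 6->4, 8->6, 17->11, 5->3, 10->7, 13->9, 3->2, 7->5, 1->1, 14->10
rank(y): 10->10, 12->12, 6->6, 4->4, 5->5, 3->3, 7->7, 9->9, 11->11, 2->2, 1->1, 8->8
Step 2: d_i = R_x(i) - R_y(i); compute d_i^2.
  (8-10)^2=4, (12-12)^2=0, (4-6)^2=4, (6-4)^2=4, (11-5)^2=36, (3-3)^2=0, (7-7)^2=0, (9-9)^2=0, (2-11)^2=81, (5-2)^2=9, (1-1)^2=0, (10-8)^2=4
sum(d^2) = 142.
Step 3: rho = 1 - 6*142 / (12*(12^2 - 1)) = 1 - 852/1716 = 0.503497.
Step 4: Under H0, t = rho * sqrt((n-2)/(1-rho^2)) = 1.8428 ~ t(10).
Step 5: Two-sided p-value from the t-distribution with 10 df = 0.095157.
Step 6: alpha = 0.05. fail to reject H0.

rho = 0.5035, p = 0.095157, fail to reject H0 at alpha = 0.05.


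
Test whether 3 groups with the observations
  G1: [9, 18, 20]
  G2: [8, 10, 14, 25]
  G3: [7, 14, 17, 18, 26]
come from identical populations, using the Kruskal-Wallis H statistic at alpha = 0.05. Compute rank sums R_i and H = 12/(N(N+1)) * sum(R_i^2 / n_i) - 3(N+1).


Step 1: Combine all N = 12 observations and assign midranks.
sorted (value, group, rank): (7,G3,1), (8,G2,2), (9,G1,3), (10,G2,4), (14,G2,5.5), (14,G3,5.5), (17,G3,7), (18,G1,8.5), (18,G3,8.5), (20,G1,10), (25,G2,11), (26,G3,12)
Step 2: Sum ranks within each group.
R_1 = 21.5 (n_1 = 3)
R_2 = 22.5 (n_2 = 4)
R_3 = 34 (n_3 = 5)
Step 3: H = 12/(N(N+1)) * sum(R_i^2/n_i) - 3(N+1)
     = 12/(12*13) * (21.5^2/3 + 22.5^2/4 + 34^2/5) - 3*13
     = 0.076923 * 511.846 - 39
     = 0.372756.
Step 4: Ties present; correction factor C = 1 - 12/(12^3 - 12) = 0.993007. Corrected H = 0.372756 / 0.993007 = 0.375381.
Step 5: Under H0, H ~ chi^2(2); p-value = 0.828871.
Step 6: alpha = 0.05. fail to reject H0.

H = 0.3754, df = 2, p = 0.828871, fail to reject H0.


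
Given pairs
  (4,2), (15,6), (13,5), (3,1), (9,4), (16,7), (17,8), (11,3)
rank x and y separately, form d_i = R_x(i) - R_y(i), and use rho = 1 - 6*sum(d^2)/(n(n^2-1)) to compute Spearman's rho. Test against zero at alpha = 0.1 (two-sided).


Step 1: Rank x and y separately (midranks; no ties here).
rank(x): 4->2, 15->6, 13->5, 3->1, 9->3, 16->7, 17->8, 11->4
rank(y): 2->2, 6->6, 5->5, 1->1, 4->4, 7->7, 8->8, 3->3
Step 2: d_i = R_x(i) - R_y(i); compute d_i^2.
  (2-2)^2=0, (6-6)^2=0, (5-5)^2=0, (1-1)^2=0, (3-4)^2=1, (7-7)^2=0, (8-8)^2=0, (4-3)^2=1
sum(d^2) = 2.
Step 3: rho = 1 - 6*2 / (8*(8^2 - 1)) = 1 - 12/504 = 0.976190.
Step 4: Under H0, t = rho * sqrt((n-2)/(1-rho^2)) = 11.0235 ~ t(6).
Step 5: Two-sided p-value from the t-distribution with 6 df = 0.000033.
Step 6: alpha = 0.1. reject H0.

rho = 0.9762, p = 0.000033, reject H0 at alpha = 0.1.


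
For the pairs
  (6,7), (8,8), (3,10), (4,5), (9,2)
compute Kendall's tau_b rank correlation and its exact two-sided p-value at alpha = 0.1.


Step 1: Enumerate the 10 unordered pairs (i,j) with i<j and classify each by sign(x_j-x_i) * sign(y_j-y_i).
  (1,2):dx=+2,dy=+1->C; (1,3):dx=-3,dy=+3->D; (1,4):dx=-2,dy=-2->C; (1,5):dx=+3,dy=-5->D
  (2,3):dx=-5,dy=+2->D; (2,4):dx=-4,dy=-3->C; (2,5):dx=+1,dy=-6->D; (3,4):dx=+1,dy=-5->D
  (3,5):dx=+6,dy=-8->D; (4,5):dx=+5,dy=-3->D
Step 2: C = 3, D = 7, total pairs = 10.
Step 3: tau = (C - D)/(n(n-1)/2) = (3 - 7)/10 = -0.400000.
Step 4: Exact two-sided p-value (enumerate n! = 120 permutations of y under H0): p = 0.483333.
Step 5: alpha = 0.1. fail to reject H0.

tau_b = -0.4000 (C=3, D=7), p = 0.483333, fail to reject H0.


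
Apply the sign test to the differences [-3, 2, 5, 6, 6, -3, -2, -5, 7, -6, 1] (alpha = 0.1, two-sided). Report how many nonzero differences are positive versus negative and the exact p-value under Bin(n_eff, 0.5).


Step 1: Discard zero differences. Original n = 11; n_eff = number of nonzero differences = 11.
Nonzero differences (with sign): -3, +2, +5, +6, +6, -3, -2, -5, +7, -6, +1
Step 2: Count signs: positive = 6, negative = 5.
Step 3: Under H0: P(positive) = 0.5, so the number of positives S ~ Bin(11, 0.5).
Step 4: Two-sided exact p-value = sum of Bin(11,0.5) probabilities at or below the observed probability = 1.000000.
Step 5: alpha = 0.1. fail to reject H0.

n_eff = 11, pos = 6, neg = 5, p = 1.000000, fail to reject H0.


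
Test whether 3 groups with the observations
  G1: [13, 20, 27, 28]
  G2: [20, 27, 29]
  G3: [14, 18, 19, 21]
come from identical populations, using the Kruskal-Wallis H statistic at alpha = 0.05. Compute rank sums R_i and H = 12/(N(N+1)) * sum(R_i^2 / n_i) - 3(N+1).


Step 1: Combine all N = 11 observations and assign midranks.
sorted (value, group, rank): (13,G1,1), (14,G3,2), (18,G3,3), (19,G3,4), (20,G1,5.5), (20,G2,5.5), (21,G3,7), (27,G1,8.5), (27,G2,8.5), (28,G1,10), (29,G2,11)
Step 2: Sum ranks within each group.
R_1 = 25 (n_1 = 4)
R_2 = 25 (n_2 = 3)
R_3 = 16 (n_3 = 4)
Step 3: H = 12/(N(N+1)) * sum(R_i^2/n_i) - 3(N+1)
     = 12/(11*12) * (25^2/4 + 25^2/3 + 16^2/4) - 3*12
     = 0.090909 * 428.583 - 36
     = 2.962121.
Step 4: Ties present; correction factor C = 1 - 12/(11^3 - 11) = 0.990909. Corrected H = 2.962121 / 0.990909 = 2.989297.
Step 5: Under H0, H ~ chi^2(2); p-value = 0.224327.
Step 6: alpha = 0.05. fail to reject H0.

H = 2.9893, df = 2, p = 0.224327, fail to reject H0.


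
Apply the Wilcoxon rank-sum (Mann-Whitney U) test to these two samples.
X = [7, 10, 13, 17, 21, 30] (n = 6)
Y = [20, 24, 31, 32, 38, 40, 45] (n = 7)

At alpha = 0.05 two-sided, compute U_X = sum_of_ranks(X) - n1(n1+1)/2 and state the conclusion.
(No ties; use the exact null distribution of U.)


Step 1: Combine and sort all 13 observations; assign midranks.
sorted (value, group): (7,X), (10,X), (13,X), (17,X), (20,Y), (21,X), (24,Y), (30,X), (31,Y), (32,Y), (38,Y), (40,Y), (45,Y)
ranks: 7->1, 10->2, 13->3, 17->4, 20->5, 21->6, 24->7, 30->8, 31->9, 32->10, 38->11, 40->12, 45->13
Step 2: Rank sum for X: R1 = 1 + 2 + 3 + 4 + 6 + 8 = 24.
Step 3: U_X = R1 - n1(n1+1)/2 = 24 - 6*7/2 = 24 - 21 = 3.
       U_Y = n1*n2 - U_X = 42 - 3 = 39.
Step 4: No ties, so the exact null distribution of U (based on enumerating the C(13,6) = 1716 equally likely rank assignments) gives the two-sided p-value.
Step 5: p-value = 0.008159; compare to alpha = 0.05. reject H0.

U_X = 3, p = 0.008159, reject H0 at alpha = 0.05.


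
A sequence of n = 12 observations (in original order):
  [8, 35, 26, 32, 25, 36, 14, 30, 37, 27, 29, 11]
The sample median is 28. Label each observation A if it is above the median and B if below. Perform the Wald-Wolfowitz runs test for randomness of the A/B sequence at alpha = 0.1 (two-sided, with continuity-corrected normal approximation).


Step 1: Compute median = 28; label A = above, B = below.
Labels in order: BABABABAABAB  (n_A = 6, n_B = 6)
Step 2: Count runs R = 11.
Step 3: Under H0 (random ordering), E[R] = 2*n_A*n_B/(n_A+n_B) + 1 = 2*6*6/12 + 1 = 7.0000.
        Var[R] = 2*n_A*n_B*(2*n_A*n_B - n_A - n_B) / ((n_A+n_B)^2 * (n_A+n_B-1)) = 4320/1584 = 2.7273.
        SD[R] = 1.6514.
Step 4: Continuity-corrected z = (R - 0.5 - E[R]) / SD[R] = (11 - 0.5 - 7.0000) / 1.6514 = 2.1194.
Step 5: Two-sided p-value via normal approximation = 2*(1 - Phi(|z|)) = 0.034060.
Step 6: alpha = 0.1. reject H0.

R = 11, z = 2.1194, p = 0.034060, reject H0.


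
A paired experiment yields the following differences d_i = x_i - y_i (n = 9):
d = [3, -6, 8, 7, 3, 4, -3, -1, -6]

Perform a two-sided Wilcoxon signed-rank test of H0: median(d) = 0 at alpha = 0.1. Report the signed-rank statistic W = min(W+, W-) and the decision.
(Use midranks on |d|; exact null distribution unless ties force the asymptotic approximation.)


Step 1: Drop any zero differences (none here) and take |d_i|.
|d| = [3, 6, 8, 7, 3, 4, 3, 1, 6]
Step 2: Midrank |d_i| (ties get averaged ranks).
ranks: |3|->3, |6|->6.5, |8|->9, |7|->8, |3|->3, |4|->5, |3|->3, |1|->1, |6|->6.5
Step 3: Attach original signs; sum ranks with positive sign and with negative sign.
W+ = 3 + 9 + 8 + 3 + 5 = 28
W- = 6.5 + 3 + 1 + 6.5 = 17
(Check: W+ + W- = 45 should equal n(n+1)/2 = 45.)
Step 4: Test statistic W = min(W+, W-) = 17.
Step 5: Ties in |d|, so use the tie-corrected normal approximation.
        E[W] = n(n+1)/4 = 9*10/4 = 22.5.
        Tie groups: |d|=3 (t=3), |d|=6 (t=2); sum(t^3 - t) = 30.
        Var[W] = n(n+1)(2n+1)/24 - sum(t^3-t)/48 = 1710/24 - 30/48 = 70.625.
        z = (W - E[W]) / sqrt(Var[W]) = (17 - 22.5) / 8.4039 = -0.6545.
        Two-sided p = 2*Phi(z) = 0.512815.
Step 6: alpha = 0.1. fail to reject H0.

W+ = 28, W- = 17, W = min = 17, p = 0.512815, fail to reject H0.


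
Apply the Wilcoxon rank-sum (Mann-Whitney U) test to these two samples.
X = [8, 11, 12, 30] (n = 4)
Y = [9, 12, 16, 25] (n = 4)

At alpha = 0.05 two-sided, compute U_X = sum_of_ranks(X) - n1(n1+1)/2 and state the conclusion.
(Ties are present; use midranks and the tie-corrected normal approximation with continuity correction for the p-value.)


Step 1: Combine and sort all 8 observations; assign midranks.
sorted (value, group): (8,X), (9,Y), (11,X), (12,X), (12,Y), (16,Y), (25,Y), (30,X)
ranks: 8->1, 9->2, 11->3, 12->4.5, 12->4.5, 16->6, 25->7, 30->8
Step 2: Rank sum for X: R1 = 1 + 3 + 4.5 + 8 = 16.5.
Step 3: U_X = R1 - n1(n1+1)/2 = 16.5 - 4*5/2 = 16.5 - 10 = 6.5.
       U_Y = n1*n2 - U_X = 16 - 6.5 = 9.5.
Step 4: Ties are present, so use the tie-corrected normal approximation (with continuity correction) for the p-value.
Step 5: p-value = 0.771503; compare to alpha = 0.05. fail to reject H0.

U_X = 6.5, p = 0.771503, fail to reject H0 at alpha = 0.05.


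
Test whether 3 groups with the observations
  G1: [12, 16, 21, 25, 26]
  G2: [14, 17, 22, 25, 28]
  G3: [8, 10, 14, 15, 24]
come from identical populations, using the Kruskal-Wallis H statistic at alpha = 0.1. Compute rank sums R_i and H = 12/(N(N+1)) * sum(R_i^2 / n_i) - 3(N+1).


Step 1: Combine all N = 15 observations and assign midranks.
sorted (value, group, rank): (8,G3,1), (10,G3,2), (12,G1,3), (14,G2,4.5), (14,G3,4.5), (15,G3,6), (16,G1,7), (17,G2,8), (21,G1,9), (22,G2,10), (24,G3,11), (25,G1,12.5), (25,G2,12.5), (26,G1,14), (28,G2,15)
Step 2: Sum ranks within each group.
R_1 = 45.5 (n_1 = 5)
R_2 = 50 (n_2 = 5)
R_3 = 24.5 (n_3 = 5)
Step 3: H = 12/(N(N+1)) * sum(R_i^2/n_i) - 3(N+1)
     = 12/(15*16) * (45.5^2/5 + 50^2/5 + 24.5^2/5) - 3*16
     = 0.050000 * 1034.1 - 48
     = 3.705000.
Step 4: Ties present; correction factor C = 1 - 12/(15^3 - 15) = 0.996429. Corrected H = 3.705000 / 0.996429 = 3.718280.
Step 5: Under H0, H ~ chi^2(2); p-value = 0.155807.
Step 6: alpha = 0.1. fail to reject H0.

H = 3.7183, df = 2, p = 0.155807, fail to reject H0.


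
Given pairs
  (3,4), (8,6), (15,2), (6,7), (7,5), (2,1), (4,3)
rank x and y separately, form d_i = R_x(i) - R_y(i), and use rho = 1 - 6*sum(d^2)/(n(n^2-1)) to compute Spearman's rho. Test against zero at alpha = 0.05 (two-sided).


Step 1: Rank x and y separately (midranks; no ties here).
rank(x): 3->2, 8->6, 15->7, 6->4, 7->5, 2->1, 4->3
rank(y): 4->4, 6->6, 2->2, 7->7, 5->5, 1->1, 3->3
Step 2: d_i = R_x(i) - R_y(i); compute d_i^2.
  (2-4)^2=4, (6-6)^2=0, (7-2)^2=25, (4-7)^2=9, (5-5)^2=0, (1-1)^2=0, (3-3)^2=0
sum(d^2) = 38.
Step 3: rho = 1 - 6*38 / (7*(7^2 - 1)) = 1 - 228/336 = 0.321429.
Step 4: Under H0, t = rho * sqrt((n-2)/(1-rho^2)) = 0.7590 ~ t(5).
Step 5: Two-sided p-value from the t-distribution with 5 df = 0.482072.
Step 6: alpha = 0.05. fail to reject H0.

rho = 0.3214, p = 0.482072, fail to reject H0 at alpha = 0.05.


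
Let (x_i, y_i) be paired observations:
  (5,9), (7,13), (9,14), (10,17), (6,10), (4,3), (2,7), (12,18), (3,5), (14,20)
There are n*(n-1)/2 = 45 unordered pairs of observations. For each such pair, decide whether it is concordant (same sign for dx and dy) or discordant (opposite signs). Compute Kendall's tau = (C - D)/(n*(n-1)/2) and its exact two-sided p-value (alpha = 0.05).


Step 1: Enumerate the 45 unordered pairs (i,j) with i<j and classify each by sign(x_j-x_i) * sign(y_j-y_i).
  (1,2):dx=+2,dy=+4->C; (1,3):dx=+4,dy=+5->C; (1,4):dx=+5,dy=+8->C; (1,5):dx=+1,dy=+1->C
  (1,6):dx=-1,dy=-6->C; (1,7):dx=-3,dy=-2->C; (1,8):dx=+7,dy=+9->C; (1,9):dx=-2,dy=-4->C
  (1,10):dx=+9,dy=+11->C; (2,3):dx=+2,dy=+1->C; (2,4):dx=+3,dy=+4->C; (2,5):dx=-1,dy=-3->C
  (2,6):dx=-3,dy=-10->C; (2,7):dx=-5,dy=-6->C; (2,8):dx=+5,dy=+5->C; (2,9):dx=-4,dy=-8->C
  (2,10):dx=+7,dy=+7->C; (3,4):dx=+1,dy=+3->C; (3,5):dx=-3,dy=-4->C; (3,6):dx=-5,dy=-11->C
  (3,7):dx=-7,dy=-7->C; (3,8):dx=+3,dy=+4->C; (3,9):dx=-6,dy=-9->C; (3,10):dx=+5,dy=+6->C
  (4,5):dx=-4,dy=-7->C; (4,6):dx=-6,dy=-14->C; (4,7):dx=-8,dy=-10->C; (4,8):dx=+2,dy=+1->C
  (4,9):dx=-7,dy=-12->C; (4,10):dx=+4,dy=+3->C; (5,6):dx=-2,dy=-7->C; (5,7):dx=-4,dy=-3->C
  (5,8):dx=+6,dy=+8->C; (5,9):dx=-3,dy=-5->C; (5,10):dx=+8,dy=+10->C; (6,7):dx=-2,dy=+4->D
  (6,8):dx=+8,dy=+15->C; (6,9):dx=-1,dy=+2->D; (6,10):dx=+10,dy=+17->C; (7,8):dx=+10,dy=+11->C
  (7,9):dx=+1,dy=-2->D; (7,10):dx=+12,dy=+13->C; (8,9):dx=-9,dy=-13->C; (8,10):dx=+2,dy=+2->C
  (9,10):dx=+11,dy=+15->C
Step 2: C = 42, D = 3, total pairs = 45.
Step 3: tau = (C - D)/(n(n-1)/2) = (42 - 3)/45 = 0.866667.
Step 4: Exact two-sided p-value (enumerate n! = 3628800 permutations of y under H0): p = 0.000115.
Step 5: alpha = 0.05. reject H0.

tau_b = 0.8667 (C=42, D=3), p = 0.000115, reject H0.


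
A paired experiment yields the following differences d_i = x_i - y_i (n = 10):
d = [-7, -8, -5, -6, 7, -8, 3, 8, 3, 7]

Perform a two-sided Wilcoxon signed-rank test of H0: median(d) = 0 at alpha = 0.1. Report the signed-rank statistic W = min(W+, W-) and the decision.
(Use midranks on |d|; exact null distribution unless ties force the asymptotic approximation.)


Step 1: Drop any zero differences (none here) and take |d_i|.
|d| = [7, 8, 5, 6, 7, 8, 3, 8, 3, 7]
Step 2: Midrank |d_i| (ties get averaged ranks).
ranks: |7|->6, |8|->9, |5|->3, |6|->4, |7|->6, |8|->9, |3|->1.5, |8|->9, |3|->1.5, |7|->6
Step 3: Attach original signs; sum ranks with positive sign and with negative sign.
W+ = 6 + 1.5 + 9 + 1.5 + 6 = 24
W- = 6 + 9 + 3 + 4 + 9 = 31
(Check: W+ + W- = 55 should equal n(n+1)/2 = 55.)
Step 4: Test statistic W = min(W+, W-) = 24.
Step 5: Ties in |d|, so use the tie-corrected normal approximation.
        E[W] = n(n+1)/4 = 10*11/4 = 27.5.
        Tie groups: |d|=3 (t=2), |d|=7 (t=3), |d|=8 (t=3); sum(t^3 - t) = 54.
        Var[W] = n(n+1)(2n+1)/24 - sum(t^3-t)/48 = 2310/24 - 54/48 = 95.125.
        z = (W - E[W]) / sqrt(Var[W]) = (24 - 27.5) / 9.7532 = -0.3589.
        Two-sided p = 2*Phi(z) = 0.719703.
Step 6: alpha = 0.1. fail to reject H0.

W+ = 24, W- = 31, W = min = 24, p = 0.719703, fail to reject H0.


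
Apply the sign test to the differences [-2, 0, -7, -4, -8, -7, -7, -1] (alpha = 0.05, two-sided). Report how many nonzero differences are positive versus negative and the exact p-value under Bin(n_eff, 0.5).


Step 1: Discard zero differences. Original n = 8; n_eff = number of nonzero differences = 7.
Nonzero differences (with sign): -2, -7, -4, -8, -7, -7, -1
Step 2: Count signs: positive = 0, negative = 7.
Step 3: Under H0: P(positive) = 0.5, so the number of positives S ~ Bin(7, 0.5).
Step 4: Two-sided exact p-value = sum of Bin(7,0.5) probabilities at or below the observed probability = 0.015625.
Step 5: alpha = 0.05. reject H0.

n_eff = 7, pos = 0, neg = 7, p = 0.015625, reject H0.


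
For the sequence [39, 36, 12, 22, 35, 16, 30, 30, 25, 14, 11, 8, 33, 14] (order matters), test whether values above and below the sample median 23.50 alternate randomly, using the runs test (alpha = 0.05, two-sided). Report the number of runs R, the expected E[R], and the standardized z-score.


Step 1: Compute median = 23.50; label A = above, B = below.
Labels in order: AABBABAAABBBAB  (n_A = 7, n_B = 7)
Step 2: Count runs R = 8.
Step 3: Under H0 (random ordering), E[R] = 2*n_A*n_B/(n_A+n_B) + 1 = 2*7*7/14 + 1 = 8.0000.
        Var[R] = 2*n_A*n_B*(2*n_A*n_B - n_A - n_B) / ((n_A+n_B)^2 * (n_A+n_B-1)) = 8232/2548 = 3.2308.
        SD[R] = 1.7974.
Step 4: R = E[R], so z = 0 with no continuity correction.
Step 5: Two-sided p-value via normal approximation = 2*(1 - Phi(|z|)) = 1.000000.
Step 6: alpha = 0.05. fail to reject H0.

R = 8, z = 0.0000, p = 1.000000, fail to reject H0.
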